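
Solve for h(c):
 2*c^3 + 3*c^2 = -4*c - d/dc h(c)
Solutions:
 h(c) = C1 - c^4/2 - c^3 - 2*c^2


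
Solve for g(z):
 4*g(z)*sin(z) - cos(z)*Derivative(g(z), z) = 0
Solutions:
 g(z) = C1/cos(z)^4


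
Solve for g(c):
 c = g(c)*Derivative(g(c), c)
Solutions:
 g(c) = -sqrt(C1 + c^2)
 g(c) = sqrt(C1 + c^2)


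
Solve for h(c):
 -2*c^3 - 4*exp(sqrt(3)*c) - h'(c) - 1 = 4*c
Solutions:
 h(c) = C1 - c^4/2 - 2*c^2 - c - 4*sqrt(3)*exp(sqrt(3)*c)/3


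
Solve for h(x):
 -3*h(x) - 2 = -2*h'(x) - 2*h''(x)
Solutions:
 h(x) = C1*exp(x*(-1 + sqrt(7))/2) + C2*exp(-x*(1 + sqrt(7))/2) - 2/3


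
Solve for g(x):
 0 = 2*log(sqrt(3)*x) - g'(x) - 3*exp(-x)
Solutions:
 g(x) = C1 + 2*x*log(x) + x*(-2 + log(3)) + 3*exp(-x)


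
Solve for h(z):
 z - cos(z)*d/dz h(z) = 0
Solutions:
 h(z) = C1 + Integral(z/cos(z), z)


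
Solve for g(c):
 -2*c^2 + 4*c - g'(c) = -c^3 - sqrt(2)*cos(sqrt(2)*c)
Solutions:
 g(c) = C1 + c^4/4 - 2*c^3/3 + 2*c^2 + sin(sqrt(2)*c)


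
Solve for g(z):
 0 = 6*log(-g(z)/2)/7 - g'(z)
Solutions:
 -7*Integral(1/(log(-_y) - log(2)), (_y, g(z)))/6 = C1 - z


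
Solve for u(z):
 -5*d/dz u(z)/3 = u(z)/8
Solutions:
 u(z) = C1*exp(-3*z/40)


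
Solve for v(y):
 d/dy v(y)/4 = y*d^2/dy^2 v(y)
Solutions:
 v(y) = C1 + C2*y^(5/4)


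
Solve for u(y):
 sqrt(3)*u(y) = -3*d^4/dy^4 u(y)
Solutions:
 u(y) = (C1*sin(sqrt(2)*3^(7/8)*y/6) + C2*cos(sqrt(2)*3^(7/8)*y/6))*exp(-sqrt(2)*3^(7/8)*y/6) + (C3*sin(sqrt(2)*3^(7/8)*y/6) + C4*cos(sqrt(2)*3^(7/8)*y/6))*exp(sqrt(2)*3^(7/8)*y/6)


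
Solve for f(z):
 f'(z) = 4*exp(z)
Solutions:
 f(z) = C1 + 4*exp(z)


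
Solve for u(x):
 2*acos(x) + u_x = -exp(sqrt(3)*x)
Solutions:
 u(x) = C1 - 2*x*acos(x) + 2*sqrt(1 - x^2) - sqrt(3)*exp(sqrt(3)*x)/3


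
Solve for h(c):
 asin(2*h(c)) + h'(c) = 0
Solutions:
 Integral(1/asin(2*_y), (_y, h(c))) = C1 - c


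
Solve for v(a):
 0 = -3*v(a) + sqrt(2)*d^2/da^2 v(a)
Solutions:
 v(a) = C1*exp(-2^(3/4)*sqrt(3)*a/2) + C2*exp(2^(3/4)*sqrt(3)*a/2)


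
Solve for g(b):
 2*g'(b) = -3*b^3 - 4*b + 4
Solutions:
 g(b) = C1 - 3*b^4/8 - b^2 + 2*b


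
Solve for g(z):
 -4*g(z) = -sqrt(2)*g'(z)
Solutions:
 g(z) = C1*exp(2*sqrt(2)*z)


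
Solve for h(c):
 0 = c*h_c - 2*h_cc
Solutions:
 h(c) = C1 + C2*erfi(c/2)


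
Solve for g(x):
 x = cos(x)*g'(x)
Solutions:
 g(x) = C1 + Integral(x/cos(x), x)


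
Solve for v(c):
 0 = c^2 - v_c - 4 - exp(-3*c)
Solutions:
 v(c) = C1 + c^3/3 - 4*c + exp(-3*c)/3


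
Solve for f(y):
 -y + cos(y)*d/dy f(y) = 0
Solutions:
 f(y) = C1 + Integral(y/cos(y), y)


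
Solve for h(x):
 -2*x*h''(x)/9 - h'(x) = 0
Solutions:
 h(x) = C1 + C2/x^(7/2)


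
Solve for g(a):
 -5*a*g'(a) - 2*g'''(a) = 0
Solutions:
 g(a) = C1 + Integral(C2*airyai(-2^(2/3)*5^(1/3)*a/2) + C3*airybi(-2^(2/3)*5^(1/3)*a/2), a)


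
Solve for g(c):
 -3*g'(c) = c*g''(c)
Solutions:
 g(c) = C1 + C2/c^2


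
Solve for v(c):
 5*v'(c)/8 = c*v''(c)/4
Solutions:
 v(c) = C1 + C2*c^(7/2)


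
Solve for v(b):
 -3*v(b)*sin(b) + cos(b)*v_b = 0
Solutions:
 v(b) = C1/cos(b)^3


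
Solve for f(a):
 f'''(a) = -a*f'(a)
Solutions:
 f(a) = C1 + Integral(C2*airyai(-a) + C3*airybi(-a), a)


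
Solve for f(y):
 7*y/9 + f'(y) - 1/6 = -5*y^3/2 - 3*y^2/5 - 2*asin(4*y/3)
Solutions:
 f(y) = C1 - 5*y^4/8 - y^3/5 - 7*y^2/18 - 2*y*asin(4*y/3) + y/6 - sqrt(9 - 16*y^2)/2


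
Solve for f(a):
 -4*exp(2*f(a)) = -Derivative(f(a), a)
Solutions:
 f(a) = log(-sqrt(-1/(C1 + 4*a))) - log(2)/2
 f(a) = log(-1/(C1 + 4*a))/2 - log(2)/2


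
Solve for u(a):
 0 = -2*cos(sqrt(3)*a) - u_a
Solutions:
 u(a) = C1 - 2*sqrt(3)*sin(sqrt(3)*a)/3


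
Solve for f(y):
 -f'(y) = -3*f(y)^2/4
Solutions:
 f(y) = -4/(C1 + 3*y)


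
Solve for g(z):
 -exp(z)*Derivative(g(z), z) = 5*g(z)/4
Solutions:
 g(z) = C1*exp(5*exp(-z)/4)


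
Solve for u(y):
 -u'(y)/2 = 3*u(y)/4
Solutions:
 u(y) = C1*exp(-3*y/2)


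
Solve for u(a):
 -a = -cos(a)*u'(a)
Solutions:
 u(a) = C1 + Integral(a/cos(a), a)


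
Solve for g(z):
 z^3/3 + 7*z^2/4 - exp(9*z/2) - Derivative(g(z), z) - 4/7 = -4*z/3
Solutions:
 g(z) = C1 + z^4/12 + 7*z^3/12 + 2*z^2/3 - 4*z/7 - 2*exp(9*z/2)/9


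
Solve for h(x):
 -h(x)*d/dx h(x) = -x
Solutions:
 h(x) = -sqrt(C1 + x^2)
 h(x) = sqrt(C1 + x^2)


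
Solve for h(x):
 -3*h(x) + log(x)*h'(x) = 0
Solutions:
 h(x) = C1*exp(3*li(x))


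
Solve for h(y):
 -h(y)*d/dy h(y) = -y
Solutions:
 h(y) = -sqrt(C1 + y^2)
 h(y) = sqrt(C1 + y^2)


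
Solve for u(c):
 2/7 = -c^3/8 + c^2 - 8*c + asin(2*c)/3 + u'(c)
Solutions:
 u(c) = C1 + c^4/32 - c^3/3 + 4*c^2 - c*asin(2*c)/3 + 2*c/7 - sqrt(1 - 4*c^2)/6


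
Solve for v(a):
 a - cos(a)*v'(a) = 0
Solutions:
 v(a) = C1 + Integral(a/cos(a), a)


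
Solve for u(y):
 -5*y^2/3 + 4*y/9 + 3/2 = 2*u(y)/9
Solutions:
 u(y) = -15*y^2/2 + 2*y + 27/4


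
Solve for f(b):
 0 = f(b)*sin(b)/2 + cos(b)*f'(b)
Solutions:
 f(b) = C1*sqrt(cos(b))


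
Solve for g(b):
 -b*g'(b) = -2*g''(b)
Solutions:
 g(b) = C1 + C2*erfi(b/2)


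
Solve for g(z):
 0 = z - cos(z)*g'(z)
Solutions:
 g(z) = C1 + Integral(z/cos(z), z)


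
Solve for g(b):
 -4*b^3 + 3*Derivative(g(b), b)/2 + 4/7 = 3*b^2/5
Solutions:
 g(b) = C1 + 2*b^4/3 + 2*b^3/15 - 8*b/21


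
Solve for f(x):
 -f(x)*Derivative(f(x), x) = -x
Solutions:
 f(x) = -sqrt(C1 + x^2)
 f(x) = sqrt(C1 + x^2)


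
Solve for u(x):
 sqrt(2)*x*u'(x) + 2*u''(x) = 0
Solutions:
 u(x) = C1 + C2*erf(2^(1/4)*x/2)


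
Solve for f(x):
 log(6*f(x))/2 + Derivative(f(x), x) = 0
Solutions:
 2*Integral(1/(log(_y) + log(6)), (_y, f(x))) = C1 - x


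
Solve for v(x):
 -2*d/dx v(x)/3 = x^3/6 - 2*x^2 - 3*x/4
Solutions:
 v(x) = C1 - x^4/16 + x^3 + 9*x^2/16


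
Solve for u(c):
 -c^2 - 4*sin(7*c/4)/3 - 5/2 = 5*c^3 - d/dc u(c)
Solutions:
 u(c) = C1 + 5*c^4/4 + c^3/3 + 5*c/2 - 16*cos(7*c/4)/21


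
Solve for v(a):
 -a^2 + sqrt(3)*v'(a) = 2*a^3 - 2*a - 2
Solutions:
 v(a) = C1 + sqrt(3)*a^4/6 + sqrt(3)*a^3/9 - sqrt(3)*a^2/3 - 2*sqrt(3)*a/3


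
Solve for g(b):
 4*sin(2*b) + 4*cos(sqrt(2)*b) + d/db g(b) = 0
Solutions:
 g(b) = C1 - 2*sqrt(2)*sin(sqrt(2)*b) + 2*cos(2*b)


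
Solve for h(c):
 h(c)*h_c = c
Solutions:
 h(c) = -sqrt(C1 + c^2)
 h(c) = sqrt(C1 + c^2)


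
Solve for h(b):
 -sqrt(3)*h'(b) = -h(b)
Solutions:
 h(b) = C1*exp(sqrt(3)*b/3)


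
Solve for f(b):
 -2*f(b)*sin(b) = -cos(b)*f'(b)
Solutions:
 f(b) = C1/cos(b)^2


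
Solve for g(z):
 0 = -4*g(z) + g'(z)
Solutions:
 g(z) = C1*exp(4*z)


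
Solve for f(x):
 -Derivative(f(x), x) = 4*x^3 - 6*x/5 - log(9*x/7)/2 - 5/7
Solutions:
 f(x) = C1 - x^4 + 3*x^2/5 + x*log(x)/2 - x*log(7)/2 + 3*x/14 + x*log(3)


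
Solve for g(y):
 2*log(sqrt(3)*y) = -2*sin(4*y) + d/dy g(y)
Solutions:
 g(y) = C1 + 2*y*log(y) - 2*y + y*log(3) - cos(4*y)/2


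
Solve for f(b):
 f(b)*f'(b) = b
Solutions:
 f(b) = -sqrt(C1 + b^2)
 f(b) = sqrt(C1 + b^2)


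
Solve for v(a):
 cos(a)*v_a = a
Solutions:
 v(a) = C1 + Integral(a/cos(a), a)


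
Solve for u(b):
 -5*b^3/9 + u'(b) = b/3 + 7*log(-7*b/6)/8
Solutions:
 u(b) = C1 + 5*b^4/36 + b^2/6 + 7*b*log(-b)/8 + 7*b*(-log(6) - 1 + log(7))/8


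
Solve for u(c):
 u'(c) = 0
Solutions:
 u(c) = C1


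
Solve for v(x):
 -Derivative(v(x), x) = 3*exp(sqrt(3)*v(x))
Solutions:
 v(x) = sqrt(3)*(2*log(1/(C1 + 3*x)) - log(3))/6


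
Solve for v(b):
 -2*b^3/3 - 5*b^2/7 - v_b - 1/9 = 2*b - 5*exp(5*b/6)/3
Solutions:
 v(b) = C1 - b^4/6 - 5*b^3/21 - b^2 - b/9 + 2*exp(5*b/6)


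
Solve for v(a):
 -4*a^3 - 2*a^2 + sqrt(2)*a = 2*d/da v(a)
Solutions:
 v(a) = C1 - a^4/2 - a^3/3 + sqrt(2)*a^2/4


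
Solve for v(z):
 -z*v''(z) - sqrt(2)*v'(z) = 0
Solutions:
 v(z) = C1 + C2*z^(1 - sqrt(2))


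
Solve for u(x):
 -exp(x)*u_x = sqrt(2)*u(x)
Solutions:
 u(x) = C1*exp(sqrt(2)*exp(-x))


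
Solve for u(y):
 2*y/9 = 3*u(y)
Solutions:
 u(y) = 2*y/27


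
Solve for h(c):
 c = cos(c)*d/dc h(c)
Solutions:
 h(c) = C1 + Integral(c/cos(c), c)


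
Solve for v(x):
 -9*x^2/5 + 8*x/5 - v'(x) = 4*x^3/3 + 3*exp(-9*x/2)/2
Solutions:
 v(x) = C1 - x^4/3 - 3*x^3/5 + 4*x^2/5 + exp(-9*x/2)/3


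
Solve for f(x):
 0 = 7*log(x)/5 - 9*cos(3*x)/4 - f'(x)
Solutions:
 f(x) = C1 + 7*x*log(x)/5 - 7*x/5 - 3*sin(3*x)/4


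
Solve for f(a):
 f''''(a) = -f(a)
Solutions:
 f(a) = (C1*sin(sqrt(2)*a/2) + C2*cos(sqrt(2)*a/2))*exp(-sqrt(2)*a/2) + (C3*sin(sqrt(2)*a/2) + C4*cos(sqrt(2)*a/2))*exp(sqrt(2)*a/2)


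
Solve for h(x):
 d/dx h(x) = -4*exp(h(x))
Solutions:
 h(x) = log(1/(C1 + 4*x))


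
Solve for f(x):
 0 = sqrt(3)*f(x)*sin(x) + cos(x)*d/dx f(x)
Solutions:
 f(x) = C1*cos(x)^(sqrt(3))


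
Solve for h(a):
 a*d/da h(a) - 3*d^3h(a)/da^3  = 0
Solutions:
 h(a) = C1 + Integral(C2*airyai(3^(2/3)*a/3) + C3*airybi(3^(2/3)*a/3), a)


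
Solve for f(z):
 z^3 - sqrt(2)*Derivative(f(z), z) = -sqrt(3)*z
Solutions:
 f(z) = C1 + sqrt(2)*z^4/8 + sqrt(6)*z^2/4


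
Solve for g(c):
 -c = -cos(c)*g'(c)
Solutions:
 g(c) = C1 + Integral(c/cos(c), c)


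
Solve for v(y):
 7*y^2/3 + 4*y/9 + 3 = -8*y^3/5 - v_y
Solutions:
 v(y) = C1 - 2*y^4/5 - 7*y^3/9 - 2*y^2/9 - 3*y


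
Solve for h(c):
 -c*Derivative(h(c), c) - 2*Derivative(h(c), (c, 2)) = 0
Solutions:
 h(c) = C1 + C2*erf(c/2)


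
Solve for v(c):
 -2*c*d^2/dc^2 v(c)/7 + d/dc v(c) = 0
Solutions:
 v(c) = C1 + C2*c^(9/2)


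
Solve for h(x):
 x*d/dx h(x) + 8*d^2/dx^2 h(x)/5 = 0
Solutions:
 h(x) = C1 + C2*erf(sqrt(5)*x/4)


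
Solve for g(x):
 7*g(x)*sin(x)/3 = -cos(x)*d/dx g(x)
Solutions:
 g(x) = C1*cos(x)^(7/3)


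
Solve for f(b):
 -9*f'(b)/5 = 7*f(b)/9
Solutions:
 f(b) = C1*exp(-35*b/81)


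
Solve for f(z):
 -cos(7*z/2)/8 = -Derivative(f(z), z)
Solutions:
 f(z) = C1 + sin(7*z/2)/28


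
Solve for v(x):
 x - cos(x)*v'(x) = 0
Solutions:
 v(x) = C1 + Integral(x/cos(x), x)


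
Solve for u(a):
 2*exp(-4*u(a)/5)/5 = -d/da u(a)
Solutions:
 u(a) = 5*log(-I*(C1 - 8*a/25)^(1/4))
 u(a) = 5*log(I*(C1 - 8*a/25)^(1/4))
 u(a) = 5*log(-(C1 - 8*a/25)^(1/4))
 u(a) = 5*log(C1 - 8*a/25)/4


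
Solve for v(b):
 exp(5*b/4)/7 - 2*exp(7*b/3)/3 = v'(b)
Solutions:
 v(b) = C1 + 4*exp(5*b/4)/35 - 2*exp(7*b/3)/7


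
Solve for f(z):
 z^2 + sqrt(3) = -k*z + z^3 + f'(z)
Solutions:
 f(z) = C1 + k*z^2/2 - z^4/4 + z^3/3 + sqrt(3)*z


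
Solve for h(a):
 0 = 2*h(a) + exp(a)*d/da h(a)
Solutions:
 h(a) = C1*exp(2*exp(-a))


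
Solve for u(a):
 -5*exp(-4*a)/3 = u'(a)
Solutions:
 u(a) = C1 + 5*exp(-4*a)/12


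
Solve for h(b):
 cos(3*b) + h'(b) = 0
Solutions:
 h(b) = C1 - sin(3*b)/3


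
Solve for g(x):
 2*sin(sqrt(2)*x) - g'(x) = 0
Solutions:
 g(x) = C1 - sqrt(2)*cos(sqrt(2)*x)


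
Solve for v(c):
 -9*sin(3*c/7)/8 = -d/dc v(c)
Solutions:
 v(c) = C1 - 21*cos(3*c/7)/8


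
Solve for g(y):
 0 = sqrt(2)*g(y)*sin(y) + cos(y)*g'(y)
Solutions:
 g(y) = C1*cos(y)^(sqrt(2))


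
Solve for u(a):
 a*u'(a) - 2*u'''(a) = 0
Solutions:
 u(a) = C1 + Integral(C2*airyai(2^(2/3)*a/2) + C3*airybi(2^(2/3)*a/2), a)


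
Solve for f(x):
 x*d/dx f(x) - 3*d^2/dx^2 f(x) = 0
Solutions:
 f(x) = C1 + C2*erfi(sqrt(6)*x/6)


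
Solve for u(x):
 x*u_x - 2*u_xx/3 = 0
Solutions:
 u(x) = C1 + C2*erfi(sqrt(3)*x/2)


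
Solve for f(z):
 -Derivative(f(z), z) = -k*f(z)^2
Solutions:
 f(z) = -1/(C1 + k*z)


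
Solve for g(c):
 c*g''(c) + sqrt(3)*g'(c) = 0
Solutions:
 g(c) = C1 + C2*c^(1 - sqrt(3))


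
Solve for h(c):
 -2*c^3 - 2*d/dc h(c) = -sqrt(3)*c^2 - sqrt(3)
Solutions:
 h(c) = C1 - c^4/4 + sqrt(3)*c^3/6 + sqrt(3)*c/2


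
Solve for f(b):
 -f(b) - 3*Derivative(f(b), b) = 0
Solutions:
 f(b) = C1*exp(-b/3)


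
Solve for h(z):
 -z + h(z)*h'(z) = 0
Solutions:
 h(z) = -sqrt(C1 + z^2)
 h(z) = sqrt(C1 + z^2)


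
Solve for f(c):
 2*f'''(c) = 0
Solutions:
 f(c) = C1 + C2*c + C3*c^2


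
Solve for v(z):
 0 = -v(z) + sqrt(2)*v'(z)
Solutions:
 v(z) = C1*exp(sqrt(2)*z/2)


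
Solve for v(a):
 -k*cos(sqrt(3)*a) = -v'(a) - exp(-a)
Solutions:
 v(a) = C1 + sqrt(3)*k*sin(sqrt(3)*a)/3 + exp(-a)


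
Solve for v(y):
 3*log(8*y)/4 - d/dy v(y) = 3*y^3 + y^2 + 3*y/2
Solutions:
 v(y) = C1 - 3*y^4/4 - y^3/3 - 3*y^2/4 + 3*y*log(y)/4 - 3*y/4 + 9*y*log(2)/4


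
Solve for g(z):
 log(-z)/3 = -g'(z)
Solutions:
 g(z) = C1 - z*log(-z)/3 + z/3


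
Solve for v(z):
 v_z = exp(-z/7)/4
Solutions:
 v(z) = C1 - 7*exp(-z/7)/4


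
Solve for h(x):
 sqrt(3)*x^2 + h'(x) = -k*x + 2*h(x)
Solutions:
 h(x) = C1*exp(2*x) + k*x/2 + k/4 + sqrt(3)*x^2/2 + sqrt(3)*x/2 + sqrt(3)/4


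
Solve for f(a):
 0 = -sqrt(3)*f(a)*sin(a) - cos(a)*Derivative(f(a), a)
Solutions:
 f(a) = C1*cos(a)^(sqrt(3))


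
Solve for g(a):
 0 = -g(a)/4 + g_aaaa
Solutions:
 g(a) = C1*exp(-sqrt(2)*a/2) + C2*exp(sqrt(2)*a/2) + C3*sin(sqrt(2)*a/2) + C4*cos(sqrt(2)*a/2)


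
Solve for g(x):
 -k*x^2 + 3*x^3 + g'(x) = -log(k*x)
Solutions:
 g(x) = C1 + k*x^3/3 - 3*x^4/4 - x*log(k*x) + x


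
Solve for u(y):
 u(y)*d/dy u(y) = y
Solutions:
 u(y) = -sqrt(C1 + y^2)
 u(y) = sqrt(C1 + y^2)


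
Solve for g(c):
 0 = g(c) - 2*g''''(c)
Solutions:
 g(c) = C1*exp(-2^(3/4)*c/2) + C2*exp(2^(3/4)*c/2) + C3*sin(2^(3/4)*c/2) + C4*cos(2^(3/4)*c/2)


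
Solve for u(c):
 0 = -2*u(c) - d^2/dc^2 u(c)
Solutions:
 u(c) = C1*sin(sqrt(2)*c) + C2*cos(sqrt(2)*c)


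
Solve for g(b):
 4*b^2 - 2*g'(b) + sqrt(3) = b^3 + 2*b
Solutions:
 g(b) = C1 - b^4/8 + 2*b^3/3 - b^2/2 + sqrt(3)*b/2


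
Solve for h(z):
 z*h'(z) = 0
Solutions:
 h(z) = C1


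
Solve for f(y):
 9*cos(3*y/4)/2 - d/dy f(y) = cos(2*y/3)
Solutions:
 f(y) = C1 - 3*sin(2*y/3)/2 + 6*sin(3*y/4)


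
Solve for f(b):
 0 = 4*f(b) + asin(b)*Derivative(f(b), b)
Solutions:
 f(b) = C1*exp(-4*Integral(1/asin(b), b))


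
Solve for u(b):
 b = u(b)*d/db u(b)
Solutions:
 u(b) = -sqrt(C1 + b^2)
 u(b) = sqrt(C1 + b^2)


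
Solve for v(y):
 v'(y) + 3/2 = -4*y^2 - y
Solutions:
 v(y) = C1 - 4*y^3/3 - y^2/2 - 3*y/2


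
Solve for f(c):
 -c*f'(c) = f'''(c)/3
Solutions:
 f(c) = C1 + Integral(C2*airyai(-3^(1/3)*c) + C3*airybi(-3^(1/3)*c), c)


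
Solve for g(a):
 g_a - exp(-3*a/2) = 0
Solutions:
 g(a) = C1 - 2*exp(-3*a/2)/3


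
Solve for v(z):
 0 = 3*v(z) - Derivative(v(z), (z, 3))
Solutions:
 v(z) = C3*exp(3^(1/3)*z) + (C1*sin(3^(5/6)*z/2) + C2*cos(3^(5/6)*z/2))*exp(-3^(1/3)*z/2)


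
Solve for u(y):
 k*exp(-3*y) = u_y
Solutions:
 u(y) = C1 - k*exp(-3*y)/3


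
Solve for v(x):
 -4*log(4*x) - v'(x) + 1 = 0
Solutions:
 v(x) = C1 - 4*x*log(x) - x*log(256) + 5*x


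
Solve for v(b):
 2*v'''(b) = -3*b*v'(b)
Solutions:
 v(b) = C1 + Integral(C2*airyai(-2^(2/3)*3^(1/3)*b/2) + C3*airybi(-2^(2/3)*3^(1/3)*b/2), b)


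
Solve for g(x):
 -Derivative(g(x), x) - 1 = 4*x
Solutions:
 g(x) = C1 - 2*x^2 - x


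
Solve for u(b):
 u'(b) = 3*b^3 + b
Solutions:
 u(b) = C1 + 3*b^4/4 + b^2/2


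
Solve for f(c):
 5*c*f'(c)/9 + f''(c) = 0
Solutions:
 f(c) = C1 + C2*erf(sqrt(10)*c/6)


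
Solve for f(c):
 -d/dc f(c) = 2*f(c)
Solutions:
 f(c) = C1*exp(-2*c)


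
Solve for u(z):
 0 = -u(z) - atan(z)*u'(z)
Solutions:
 u(z) = C1*exp(-Integral(1/atan(z), z))


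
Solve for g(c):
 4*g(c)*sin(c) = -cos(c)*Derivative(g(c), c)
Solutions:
 g(c) = C1*cos(c)^4


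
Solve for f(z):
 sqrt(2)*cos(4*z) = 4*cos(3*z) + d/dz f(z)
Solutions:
 f(z) = C1 - 4*sin(3*z)/3 + sqrt(2)*sin(4*z)/4


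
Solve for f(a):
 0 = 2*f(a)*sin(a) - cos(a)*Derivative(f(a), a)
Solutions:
 f(a) = C1/cos(a)^2


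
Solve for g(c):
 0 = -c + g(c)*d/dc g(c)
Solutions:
 g(c) = -sqrt(C1 + c^2)
 g(c) = sqrt(C1 + c^2)


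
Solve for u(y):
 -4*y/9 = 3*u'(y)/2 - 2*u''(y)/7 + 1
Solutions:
 u(y) = C1 + C2*exp(21*y/4) - 4*y^2/27 - 410*y/567


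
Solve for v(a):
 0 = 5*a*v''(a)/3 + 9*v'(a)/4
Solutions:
 v(a) = C1 + C2/a^(7/20)


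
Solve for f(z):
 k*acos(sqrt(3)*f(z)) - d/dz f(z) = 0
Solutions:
 Integral(1/acos(sqrt(3)*_y), (_y, f(z))) = C1 + k*z


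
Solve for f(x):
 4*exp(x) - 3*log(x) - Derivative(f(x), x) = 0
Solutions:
 f(x) = C1 - 3*x*log(x) + 3*x + 4*exp(x)


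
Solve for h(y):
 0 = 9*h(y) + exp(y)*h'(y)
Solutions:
 h(y) = C1*exp(9*exp(-y))


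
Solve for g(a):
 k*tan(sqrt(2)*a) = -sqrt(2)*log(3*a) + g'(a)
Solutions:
 g(a) = C1 + sqrt(2)*a*(log(a) - 1) + sqrt(2)*a*log(3) - sqrt(2)*k*log(cos(sqrt(2)*a))/2


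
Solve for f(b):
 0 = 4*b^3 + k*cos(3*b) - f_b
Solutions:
 f(b) = C1 + b^4 + k*sin(3*b)/3


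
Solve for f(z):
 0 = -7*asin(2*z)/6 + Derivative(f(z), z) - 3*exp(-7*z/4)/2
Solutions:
 f(z) = C1 + 7*z*asin(2*z)/6 + 7*sqrt(1 - 4*z^2)/12 - 6*exp(-7*z/4)/7


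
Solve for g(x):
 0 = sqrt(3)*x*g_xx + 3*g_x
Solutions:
 g(x) = C1 + C2*x^(1 - sqrt(3))


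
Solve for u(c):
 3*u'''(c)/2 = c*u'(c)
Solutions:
 u(c) = C1 + Integral(C2*airyai(2^(1/3)*3^(2/3)*c/3) + C3*airybi(2^(1/3)*3^(2/3)*c/3), c)


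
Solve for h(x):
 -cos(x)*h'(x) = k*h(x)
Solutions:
 h(x) = C1*exp(k*(log(sin(x) - 1) - log(sin(x) + 1))/2)


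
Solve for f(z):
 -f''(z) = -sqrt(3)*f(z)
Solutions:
 f(z) = C1*exp(-3^(1/4)*z) + C2*exp(3^(1/4)*z)


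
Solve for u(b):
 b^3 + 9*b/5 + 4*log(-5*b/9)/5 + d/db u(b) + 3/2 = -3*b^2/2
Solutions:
 u(b) = C1 - b^4/4 - b^3/2 - 9*b^2/10 - 4*b*log(-b)/5 + b*(-8*log(5) - 7 + 16*log(3))/10


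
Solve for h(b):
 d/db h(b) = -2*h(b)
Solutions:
 h(b) = C1*exp(-2*b)


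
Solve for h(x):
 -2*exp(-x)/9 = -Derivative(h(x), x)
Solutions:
 h(x) = C1 - 2*exp(-x)/9


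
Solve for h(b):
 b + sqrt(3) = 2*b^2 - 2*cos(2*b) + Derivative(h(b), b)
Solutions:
 h(b) = C1 - 2*b^3/3 + b^2/2 + sqrt(3)*b + sin(2*b)


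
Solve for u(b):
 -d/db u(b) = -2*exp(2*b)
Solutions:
 u(b) = C1 + exp(2*b)


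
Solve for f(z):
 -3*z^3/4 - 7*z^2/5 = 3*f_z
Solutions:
 f(z) = C1 - z^4/16 - 7*z^3/45


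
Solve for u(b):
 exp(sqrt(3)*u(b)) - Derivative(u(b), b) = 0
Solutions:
 u(b) = sqrt(3)*(2*log(-1/(C1 + b)) - log(3))/6


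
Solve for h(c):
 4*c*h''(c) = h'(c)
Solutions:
 h(c) = C1 + C2*c^(5/4)


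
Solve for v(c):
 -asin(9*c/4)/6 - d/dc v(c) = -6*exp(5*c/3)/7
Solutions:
 v(c) = C1 - c*asin(9*c/4)/6 - sqrt(16 - 81*c^2)/54 + 18*exp(5*c/3)/35


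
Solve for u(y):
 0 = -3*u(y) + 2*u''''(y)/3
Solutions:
 u(y) = C1*exp(-2^(3/4)*sqrt(3)*y/2) + C2*exp(2^(3/4)*sqrt(3)*y/2) + C3*sin(2^(3/4)*sqrt(3)*y/2) + C4*cos(2^(3/4)*sqrt(3)*y/2)


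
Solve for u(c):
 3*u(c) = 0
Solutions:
 u(c) = 0


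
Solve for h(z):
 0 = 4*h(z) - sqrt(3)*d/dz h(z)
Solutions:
 h(z) = C1*exp(4*sqrt(3)*z/3)


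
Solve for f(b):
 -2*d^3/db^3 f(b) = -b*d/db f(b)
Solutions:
 f(b) = C1 + Integral(C2*airyai(2^(2/3)*b/2) + C3*airybi(2^(2/3)*b/2), b)


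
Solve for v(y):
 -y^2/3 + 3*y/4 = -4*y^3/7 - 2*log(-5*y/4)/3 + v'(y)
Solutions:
 v(y) = C1 + y^4/7 - y^3/9 + 3*y^2/8 + 2*y*log(-y)/3 + 2*y*(-2*log(2) - 1 + log(5))/3


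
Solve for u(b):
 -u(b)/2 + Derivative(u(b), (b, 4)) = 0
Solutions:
 u(b) = C1*exp(-2^(3/4)*b/2) + C2*exp(2^(3/4)*b/2) + C3*sin(2^(3/4)*b/2) + C4*cos(2^(3/4)*b/2)


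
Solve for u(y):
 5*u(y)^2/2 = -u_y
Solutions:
 u(y) = 2/(C1 + 5*y)


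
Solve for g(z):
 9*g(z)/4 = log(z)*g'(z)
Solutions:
 g(z) = C1*exp(9*li(z)/4)


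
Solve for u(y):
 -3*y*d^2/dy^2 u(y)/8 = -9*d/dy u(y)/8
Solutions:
 u(y) = C1 + C2*y^4


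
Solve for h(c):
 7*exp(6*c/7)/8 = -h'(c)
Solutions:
 h(c) = C1 - 49*exp(6*c/7)/48


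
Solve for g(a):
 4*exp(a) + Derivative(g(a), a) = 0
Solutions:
 g(a) = C1 - 4*exp(a)


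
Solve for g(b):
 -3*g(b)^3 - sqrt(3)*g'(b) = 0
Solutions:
 g(b) = -sqrt(2)*sqrt(-1/(C1 - sqrt(3)*b))/2
 g(b) = sqrt(2)*sqrt(-1/(C1 - sqrt(3)*b))/2


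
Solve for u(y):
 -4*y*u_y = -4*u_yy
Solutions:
 u(y) = C1 + C2*erfi(sqrt(2)*y/2)


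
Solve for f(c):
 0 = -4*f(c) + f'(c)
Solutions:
 f(c) = C1*exp(4*c)


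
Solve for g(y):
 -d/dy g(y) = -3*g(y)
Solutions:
 g(y) = C1*exp(3*y)


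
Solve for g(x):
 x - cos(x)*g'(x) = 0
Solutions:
 g(x) = C1 + Integral(x/cos(x), x)


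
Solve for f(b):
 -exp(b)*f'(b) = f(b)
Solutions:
 f(b) = C1*exp(exp(-b))


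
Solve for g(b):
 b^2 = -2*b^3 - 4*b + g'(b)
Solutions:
 g(b) = C1 + b^4/2 + b^3/3 + 2*b^2


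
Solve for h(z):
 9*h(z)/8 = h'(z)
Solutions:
 h(z) = C1*exp(9*z/8)


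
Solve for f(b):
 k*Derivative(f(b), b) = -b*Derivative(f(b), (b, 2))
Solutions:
 f(b) = C1 + b^(1 - re(k))*(C2*sin(log(b)*Abs(im(k))) + C3*cos(log(b)*im(k)))


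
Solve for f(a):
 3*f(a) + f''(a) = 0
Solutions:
 f(a) = C1*sin(sqrt(3)*a) + C2*cos(sqrt(3)*a)


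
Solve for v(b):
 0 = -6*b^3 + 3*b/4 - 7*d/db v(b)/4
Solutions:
 v(b) = C1 - 6*b^4/7 + 3*b^2/14


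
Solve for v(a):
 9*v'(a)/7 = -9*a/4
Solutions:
 v(a) = C1 - 7*a^2/8


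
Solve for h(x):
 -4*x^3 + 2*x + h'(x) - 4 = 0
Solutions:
 h(x) = C1 + x^4 - x^2 + 4*x


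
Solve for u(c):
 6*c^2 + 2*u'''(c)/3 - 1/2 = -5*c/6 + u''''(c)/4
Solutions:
 u(c) = C1 + C2*c + C3*c^2 + C4*exp(8*c/3) - 3*c^5/20 - c^4/3 - 3*c^3/8


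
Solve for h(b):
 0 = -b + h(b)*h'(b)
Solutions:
 h(b) = -sqrt(C1 + b^2)
 h(b) = sqrt(C1 + b^2)


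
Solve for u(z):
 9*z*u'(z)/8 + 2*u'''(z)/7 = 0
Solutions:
 u(z) = C1 + Integral(C2*airyai(-2^(2/3)*63^(1/3)*z/4) + C3*airybi(-2^(2/3)*63^(1/3)*z/4), z)


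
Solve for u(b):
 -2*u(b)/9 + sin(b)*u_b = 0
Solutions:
 u(b) = C1*(cos(b) - 1)^(1/9)/(cos(b) + 1)^(1/9)


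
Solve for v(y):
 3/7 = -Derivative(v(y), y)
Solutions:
 v(y) = C1 - 3*y/7


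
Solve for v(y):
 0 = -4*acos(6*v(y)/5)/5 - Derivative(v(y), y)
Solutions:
 Integral(1/acos(6*_y/5), (_y, v(y))) = C1 - 4*y/5


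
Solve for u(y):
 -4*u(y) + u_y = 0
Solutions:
 u(y) = C1*exp(4*y)


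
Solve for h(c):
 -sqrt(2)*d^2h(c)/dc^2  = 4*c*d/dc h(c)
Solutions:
 h(c) = C1 + C2*erf(2^(1/4)*c)


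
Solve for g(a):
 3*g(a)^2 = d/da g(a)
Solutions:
 g(a) = -1/(C1 + 3*a)


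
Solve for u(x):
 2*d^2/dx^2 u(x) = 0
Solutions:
 u(x) = C1 + C2*x


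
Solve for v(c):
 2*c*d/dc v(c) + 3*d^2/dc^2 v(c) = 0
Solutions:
 v(c) = C1 + C2*erf(sqrt(3)*c/3)


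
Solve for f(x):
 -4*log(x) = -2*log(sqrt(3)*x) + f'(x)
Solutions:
 f(x) = C1 - 2*x*log(x) + x*log(3) + 2*x


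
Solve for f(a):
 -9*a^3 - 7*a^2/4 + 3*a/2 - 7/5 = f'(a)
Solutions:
 f(a) = C1 - 9*a^4/4 - 7*a^3/12 + 3*a^2/4 - 7*a/5


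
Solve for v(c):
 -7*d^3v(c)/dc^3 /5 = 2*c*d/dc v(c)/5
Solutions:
 v(c) = C1 + Integral(C2*airyai(-2^(1/3)*7^(2/3)*c/7) + C3*airybi(-2^(1/3)*7^(2/3)*c/7), c)


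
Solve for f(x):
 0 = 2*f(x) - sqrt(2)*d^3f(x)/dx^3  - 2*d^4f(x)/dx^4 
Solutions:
 f(x) = C1*exp(x*(-3*sqrt(2) + sqrt(6)*sqrt(-32*6^(2/3)/(-9 + sqrt(3153))^(1/3) + 3 + 4*6^(1/3)*(-9 + sqrt(3153))^(1/3)))/24)*sin(x*sqrt(Abs(-4*6^(2/3)/(3*(-9 + sqrt(3153))^(1/3)) - 1/4 + 6^(1/3)*(-9 + sqrt(3153))^(1/3)/6 + sqrt(3)/(4*sqrt(-32*6^(2/3)/(-9 + sqrt(3153))^(1/3) + 3 + 4*6^(1/3)*(-9 + sqrt(3153))^(1/3)))))/2) + C2*exp(x*(-3*sqrt(2) + sqrt(6)*sqrt(-32*6^(2/3)/(-9 + sqrt(3153))^(1/3) + 3 + 4*6^(1/3)*(-9 + sqrt(3153))^(1/3)))/24)*cos(x*sqrt(Abs(-4*6^(2/3)/(3*(-9 + sqrt(3153))^(1/3)) - 1/4 + 6^(1/3)*(-9 + sqrt(3153))^(1/3)/6 + sqrt(3)/(4*sqrt(-32*6^(2/3)/(-9 + sqrt(3153))^(1/3) + 3 + 4*6^(1/3)*(-9 + sqrt(3153))^(1/3)))))/2) + C3*exp(x*(-3*sqrt(2) - sqrt(6)*sqrt(-32*6^(2/3)/(-9 + sqrt(3153))^(1/3) + 3 + 4*6^(1/3)*(-9 + sqrt(3153))^(1/3)) + 12*sqrt(Abs(-6^(1/3)*(-9 + sqrt(3153))^(1/3)/6 + 1/4 + 4*6^(2/3)/(3*(-9 + sqrt(3153))^(1/3)) + sqrt(3)/(4*sqrt(-32*6^(2/3)/(-9 + sqrt(3153))^(1/3) + 3 + 4*6^(1/3)*(-9 + sqrt(3153))^(1/3))))))/24) + C4*exp(-x*(sqrt(6)*sqrt(-32*6^(2/3)/(-9 + sqrt(3153))^(1/3) + 3 + 4*6^(1/3)*(-9 + sqrt(3153))^(1/3)) + 3*sqrt(2) + 12*sqrt(Abs(-6^(1/3)*(-9 + sqrt(3153))^(1/3)/6 + 1/4 + 4*6^(2/3)/(3*(-9 + sqrt(3153))^(1/3)) + sqrt(3)/(4*sqrt(-32*6^(2/3)/(-9 + sqrt(3153))^(1/3) + 3 + 4*6^(1/3)*(-9 + sqrt(3153))^(1/3))))))/24)


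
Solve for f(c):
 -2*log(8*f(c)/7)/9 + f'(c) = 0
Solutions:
 -9*Integral(1/(log(_y) - log(7) + 3*log(2)), (_y, f(c)))/2 = C1 - c


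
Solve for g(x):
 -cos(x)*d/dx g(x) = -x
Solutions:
 g(x) = C1 + Integral(x/cos(x), x)


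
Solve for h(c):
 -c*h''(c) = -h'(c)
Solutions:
 h(c) = C1 + C2*c^2


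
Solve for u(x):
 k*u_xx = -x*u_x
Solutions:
 u(x) = C1 + C2*sqrt(k)*erf(sqrt(2)*x*sqrt(1/k)/2)


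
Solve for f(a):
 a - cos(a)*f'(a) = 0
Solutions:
 f(a) = C1 + Integral(a/cos(a), a)


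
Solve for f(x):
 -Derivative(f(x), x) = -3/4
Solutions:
 f(x) = C1 + 3*x/4


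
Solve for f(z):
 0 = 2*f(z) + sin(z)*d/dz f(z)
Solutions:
 f(z) = C1*(cos(z) + 1)/(cos(z) - 1)


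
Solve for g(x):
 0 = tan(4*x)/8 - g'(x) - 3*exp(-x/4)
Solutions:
 g(x) = C1 + log(tan(4*x)^2 + 1)/64 + 12*exp(-x/4)


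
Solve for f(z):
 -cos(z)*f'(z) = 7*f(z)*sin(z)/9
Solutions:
 f(z) = C1*cos(z)^(7/9)


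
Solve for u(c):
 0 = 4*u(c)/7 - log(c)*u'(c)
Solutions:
 u(c) = C1*exp(4*li(c)/7)


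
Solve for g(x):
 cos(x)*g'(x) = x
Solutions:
 g(x) = C1 + Integral(x/cos(x), x)


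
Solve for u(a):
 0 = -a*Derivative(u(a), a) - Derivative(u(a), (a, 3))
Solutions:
 u(a) = C1 + Integral(C2*airyai(-a) + C3*airybi(-a), a)


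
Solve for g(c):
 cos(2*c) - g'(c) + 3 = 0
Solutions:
 g(c) = C1 + 3*c + sin(2*c)/2


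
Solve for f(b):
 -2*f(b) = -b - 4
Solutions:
 f(b) = b/2 + 2


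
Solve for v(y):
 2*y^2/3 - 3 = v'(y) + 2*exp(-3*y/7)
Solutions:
 v(y) = C1 + 2*y^3/9 - 3*y + 14*exp(-3*y/7)/3


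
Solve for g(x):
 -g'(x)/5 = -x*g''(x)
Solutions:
 g(x) = C1 + C2*x^(6/5)


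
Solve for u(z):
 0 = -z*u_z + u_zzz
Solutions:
 u(z) = C1 + Integral(C2*airyai(z) + C3*airybi(z), z)


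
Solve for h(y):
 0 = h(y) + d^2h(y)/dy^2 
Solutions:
 h(y) = C1*sin(y) + C2*cos(y)


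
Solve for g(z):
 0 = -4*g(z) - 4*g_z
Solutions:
 g(z) = C1*exp(-z)


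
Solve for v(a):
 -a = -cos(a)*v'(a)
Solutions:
 v(a) = C1 + Integral(a/cos(a), a)


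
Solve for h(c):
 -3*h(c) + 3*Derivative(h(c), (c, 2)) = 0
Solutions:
 h(c) = C1*exp(-c) + C2*exp(c)


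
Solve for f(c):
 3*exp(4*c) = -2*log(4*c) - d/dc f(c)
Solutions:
 f(c) = C1 - 2*c*log(c) + 2*c*(1 - 2*log(2)) - 3*exp(4*c)/4


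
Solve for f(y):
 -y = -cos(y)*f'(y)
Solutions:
 f(y) = C1 + Integral(y/cos(y), y)


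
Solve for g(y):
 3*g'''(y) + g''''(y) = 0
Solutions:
 g(y) = C1 + C2*y + C3*y^2 + C4*exp(-3*y)


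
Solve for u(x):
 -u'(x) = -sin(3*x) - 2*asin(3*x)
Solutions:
 u(x) = C1 + 2*x*asin(3*x) + 2*sqrt(1 - 9*x^2)/3 - cos(3*x)/3


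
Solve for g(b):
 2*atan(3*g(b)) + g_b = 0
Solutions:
 Integral(1/atan(3*_y), (_y, g(b))) = C1 - 2*b


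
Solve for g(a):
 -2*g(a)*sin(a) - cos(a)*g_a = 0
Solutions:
 g(a) = C1*cos(a)^2


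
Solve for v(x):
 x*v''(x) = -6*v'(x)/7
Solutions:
 v(x) = C1 + C2*x^(1/7)


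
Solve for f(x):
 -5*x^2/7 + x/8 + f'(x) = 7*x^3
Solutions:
 f(x) = C1 + 7*x^4/4 + 5*x^3/21 - x^2/16


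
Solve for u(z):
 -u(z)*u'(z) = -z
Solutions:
 u(z) = -sqrt(C1 + z^2)
 u(z) = sqrt(C1 + z^2)


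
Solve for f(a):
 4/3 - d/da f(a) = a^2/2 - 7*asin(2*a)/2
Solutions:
 f(a) = C1 - a^3/6 + 7*a*asin(2*a)/2 + 4*a/3 + 7*sqrt(1 - 4*a^2)/4


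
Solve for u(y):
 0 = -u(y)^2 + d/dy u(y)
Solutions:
 u(y) = -1/(C1 + y)


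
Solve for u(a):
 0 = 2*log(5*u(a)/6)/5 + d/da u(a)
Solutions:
 5*Integral(1/(log(_y) - log(6) + log(5)), (_y, u(a)))/2 = C1 - a


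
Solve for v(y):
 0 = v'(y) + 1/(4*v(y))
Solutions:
 v(y) = -sqrt(C1 - 2*y)/2
 v(y) = sqrt(C1 - 2*y)/2


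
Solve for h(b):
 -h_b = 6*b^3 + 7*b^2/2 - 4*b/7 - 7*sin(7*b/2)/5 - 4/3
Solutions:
 h(b) = C1 - 3*b^4/2 - 7*b^3/6 + 2*b^2/7 + 4*b/3 - 2*cos(7*b/2)/5


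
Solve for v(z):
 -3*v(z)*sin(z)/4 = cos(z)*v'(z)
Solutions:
 v(z) = C1*cos(z)^(3/4)


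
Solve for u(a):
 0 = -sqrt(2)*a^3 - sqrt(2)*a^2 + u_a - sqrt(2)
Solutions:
 u(a) = C1 + sqrt(2)*a^4/4 + sqrt(2)*a^3/3 + sqrt(2)*a


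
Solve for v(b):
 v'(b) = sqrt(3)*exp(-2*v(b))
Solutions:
 v(b) = log(-sqrt(C1 + 2*sqrt(3)*b))
 v(b) = log(C1 + 2*sqrt(3)*b)/2


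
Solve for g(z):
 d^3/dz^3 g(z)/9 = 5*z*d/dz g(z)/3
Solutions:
 g(z) = C1 + Integral(C2*airyai(15^(1/3)*z) + C3*airybi(15^(1/3)*z), z)


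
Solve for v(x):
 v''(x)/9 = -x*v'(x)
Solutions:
 v(x) = C1 + C2*erf(3*sqrt(2)*x/2)


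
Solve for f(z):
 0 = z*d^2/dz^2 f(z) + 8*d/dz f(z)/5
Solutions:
 f(z) = C1 + C2/z^(3/5)


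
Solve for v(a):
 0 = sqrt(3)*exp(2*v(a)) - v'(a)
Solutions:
 v(a) = log(-sqrt(-1/(C1 + sqrt(3)*a))) - log(2)/2
 v(a) = log(-1/(C1 + sqrt(3)*a))/2 - log(2)/2


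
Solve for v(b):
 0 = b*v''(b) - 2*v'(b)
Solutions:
 v(b) = C1 + C2*b^3


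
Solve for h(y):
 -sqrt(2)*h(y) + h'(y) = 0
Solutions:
 h(y) = C1*exp(sqrt(2)*y)


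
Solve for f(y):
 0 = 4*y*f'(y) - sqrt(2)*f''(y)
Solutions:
 f(y) = C1 + C2*erfi(2^(1/4)*y)


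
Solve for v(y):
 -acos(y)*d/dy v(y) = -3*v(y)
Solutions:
 v(y) = C1*exp(3*Integral(1/acos(y), y))


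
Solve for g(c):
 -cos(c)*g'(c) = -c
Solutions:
 g(c) = C1 + Integral(c/cos(c), c)


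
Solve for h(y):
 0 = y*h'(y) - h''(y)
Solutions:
 h(y) = C1 + C2*erfi(sqrt(2)*y/2)


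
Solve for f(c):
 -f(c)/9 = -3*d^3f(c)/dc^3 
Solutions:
 f(c) = C3*exp(c/3) + (C1*sin(sqrt(3)*c/6) + C2*cos(sqrt(3)*c/6))*exp(-c/6)


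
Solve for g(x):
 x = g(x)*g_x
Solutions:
 g(x) = -sqrt(C1 + x^2)
 g(x) = sqrt(C1 + x^2)


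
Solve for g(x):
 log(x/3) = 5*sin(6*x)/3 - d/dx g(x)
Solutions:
 g(x) = C1 - x*log(x) + x + x*log(3) - 5*cos(6*x)/18


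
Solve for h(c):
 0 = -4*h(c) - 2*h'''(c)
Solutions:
 h(c) = C3*exp(-2^(1/3)*c) + (C1*sin(2^(1/3)*sqrt(3)*c/2) + C2*cos(2^(1/3)*sqrt(3)*c/2))*exp(2^(1/3)*c/2)


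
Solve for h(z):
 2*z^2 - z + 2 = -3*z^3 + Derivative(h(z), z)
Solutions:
 h(z) = C1 + 3*z^4/4 + 2*z^3/3 - z^2/2 + 2*z


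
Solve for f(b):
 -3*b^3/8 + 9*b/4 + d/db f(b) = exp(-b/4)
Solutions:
 f(b) = C1 + 3*b^4/32 - 9*b^2/8 - 4*exp(-b/4)


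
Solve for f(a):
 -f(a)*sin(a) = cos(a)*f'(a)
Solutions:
 f(a) = C1*cos(a)


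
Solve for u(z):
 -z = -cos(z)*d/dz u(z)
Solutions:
 u(z) = C1 + Integral(z/cos(z), z)


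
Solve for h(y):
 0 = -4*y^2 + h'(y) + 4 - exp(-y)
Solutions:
 h(y) = C1 + 4*y^3/3 - 4*y - exp(-y)


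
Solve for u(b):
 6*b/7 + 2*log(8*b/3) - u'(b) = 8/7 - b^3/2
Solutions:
 u(b) = C1 + b^4/8 + 3*b^2/7 + 2*b*log(b) - 22*b/7 - 2*b*log(3) + 6*b*log(2)


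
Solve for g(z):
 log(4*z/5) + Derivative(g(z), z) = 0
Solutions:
 g(z) = C1 - z*log(z) + z*log(5/4) + z


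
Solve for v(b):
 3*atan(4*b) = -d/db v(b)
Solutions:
 v(b) = C1 - 3*b*atan(4*b) + 3*log(16*b^2 + 1)/8


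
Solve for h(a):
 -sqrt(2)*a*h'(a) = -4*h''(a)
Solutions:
 h(a) = C1 + C2*erfi(2^(3/4)*a/4)


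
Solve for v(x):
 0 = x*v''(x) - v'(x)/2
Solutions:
 v(x) = C1 + C2*x^(3/2)


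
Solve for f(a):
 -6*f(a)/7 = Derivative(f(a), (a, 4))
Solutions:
 f(a) = (C1*sin(14^(3/4)*3^(1/4)*a/14) + C2*cos(14^(3/4)*3^(1/4)*a/14))*exp(-14^(3/4)*3^(1/4)*a/14) + (C3*sin(14^(3/4)*3^(1/4)*a/14) + C4*cos(14^(3/4)*3^(1/4)*a/14))*exp(14^(3/4)*3^(1/4)*a/14)


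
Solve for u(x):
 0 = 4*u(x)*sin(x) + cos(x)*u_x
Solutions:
 u(x) = C1*cos(x)^4


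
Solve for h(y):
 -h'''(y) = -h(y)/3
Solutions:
 h(y) = C3*exp(3^(2/3)*y/3) + (C1*sin(3^(1/6)*y/2) + C2*cos(3^(1/6)*y/2))*exp(-3^(2/3)*y/6)


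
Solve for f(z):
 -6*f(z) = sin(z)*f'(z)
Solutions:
 f(z) = C1*(cos(z)^3 + 3*cos(z)^2 + 3*cos(z) + 1)/(cos(z)^3 - 3*cos(z)^2 + 3*cos(z) - 1)


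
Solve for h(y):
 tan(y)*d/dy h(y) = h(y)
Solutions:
 h(y) = C1*sin(y)


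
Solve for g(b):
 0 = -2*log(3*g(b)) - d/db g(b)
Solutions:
 Integral(1/(log(_y) + log(3)), (_y, g(b)))/2 = C1 - b


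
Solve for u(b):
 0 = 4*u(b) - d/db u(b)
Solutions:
 u(b) = C1*exp(4*b)


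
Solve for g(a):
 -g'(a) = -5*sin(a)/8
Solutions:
 g(a) = C1 - 5*cos(a)/8


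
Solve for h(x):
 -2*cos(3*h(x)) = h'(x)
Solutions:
 h(x) = -asin((C1 + exp(12*x))/(C1 - exp(12*x)))/3 + pi/3
 h(x) = asin((C1 + exp(12*x))/(C1 - exp(12*x)))/3


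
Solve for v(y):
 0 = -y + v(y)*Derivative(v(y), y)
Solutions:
 v(y) = -sqrt(C1 + y^2)
 v(y) = sqrt(C1 + y^2)


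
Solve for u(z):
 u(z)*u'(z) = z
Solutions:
 u(z) = -sqrt(C1 + z^2)
 u(z) = sqrt(C1 + z^2)


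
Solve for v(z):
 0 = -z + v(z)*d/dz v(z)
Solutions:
 v(z) = -sqrt(C1 + z^2)
 v(z) = sqrt(C1 + z^2)


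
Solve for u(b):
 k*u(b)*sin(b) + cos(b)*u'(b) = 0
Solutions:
 u(b) = C1*exp(k*log(cos(b)))


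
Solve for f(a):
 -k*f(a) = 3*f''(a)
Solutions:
 f(a) = C1*exp(-sqrt(3)*a*sqrt(-k)/3) + C2*exp(sqrt(3)*a*sqrt(-k)/3)


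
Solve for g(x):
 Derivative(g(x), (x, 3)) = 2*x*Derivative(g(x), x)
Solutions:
 g(x) = C1 + Integral(C2*airyai(2^(1/3)*x) + C3*airybi(2^(1/3)*x), x)


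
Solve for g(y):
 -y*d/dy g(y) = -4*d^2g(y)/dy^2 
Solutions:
 g(y) = C1 + C2*erfi(sqrt(2)*y/4)


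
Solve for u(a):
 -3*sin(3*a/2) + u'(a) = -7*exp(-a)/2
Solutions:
 u(a) = C1 - 2*cos(3*a/2) + 7*exp(-a)/2


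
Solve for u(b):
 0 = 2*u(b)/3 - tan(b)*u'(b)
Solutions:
 u(b) = C1*sin(b)^(2/3)


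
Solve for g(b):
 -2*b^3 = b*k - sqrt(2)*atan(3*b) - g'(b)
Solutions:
 g(b) = C1 + b^4/2 + b^2*k/2 - sqrt(2)*(b*atan(3*b) - log(9*b^2 + 1)/6)


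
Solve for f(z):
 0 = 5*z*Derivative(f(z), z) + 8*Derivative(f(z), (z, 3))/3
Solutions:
 f(z) = C1 + Integral(C2*airyai(-15^(1/3)*z/2) + C3*airybi(-15^(1/3)*z/2), z)


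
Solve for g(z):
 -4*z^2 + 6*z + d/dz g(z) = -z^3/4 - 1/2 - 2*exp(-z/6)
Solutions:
 g(z) = C1 - z^4/16 + 4*z^3/3 - 3*z^2 - z/2 + 12*exp(-z/6)


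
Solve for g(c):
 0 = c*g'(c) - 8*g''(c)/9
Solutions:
 g(c) = C1 + C2*erfi(3*c/4)


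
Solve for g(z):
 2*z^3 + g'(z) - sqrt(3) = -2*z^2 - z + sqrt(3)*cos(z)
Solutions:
 g(z) = C1 - z^4/2 - 2*z^3/3 - z^2/2 + sqrt(3)*z + sqrt(3)*sin(z)


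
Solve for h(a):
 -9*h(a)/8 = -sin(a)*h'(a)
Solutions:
 h(a) = C1*(cos(a) - 1)^(9/16)/(cos(a) + 1)^(9/16)


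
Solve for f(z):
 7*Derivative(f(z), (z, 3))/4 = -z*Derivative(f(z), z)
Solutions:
 f(z) = C1 + Integral(C2*airyai(-14^(2/3)*z/7) + C3*airybi(-14^(2/3)*z/7), z)


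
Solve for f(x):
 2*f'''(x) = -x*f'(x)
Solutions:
 f(x) = C1 + Integral(C2*airyai(-2^(2/3)*x/2) + C3*airybi(-2^(2/3)*x/2), x)


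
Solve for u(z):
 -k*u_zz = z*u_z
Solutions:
 u(z) = C1 + C2*sqrt(k)*erf(sqrt(2)*z*sqrt(1/k)/2)


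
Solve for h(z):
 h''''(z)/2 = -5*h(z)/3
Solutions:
 h(z) = (C1*sin(5^(1/4)*6^(3/4)*z/6) + C2*cos(5^(1/4)*6^(3/4)*z/6))*exp(-5^(1/4)*6^(3/4)*z/6) + (C3*sin(5^(1/4)*6^(3/4)*z/6) + C4*cos(5^(1/4)*6^(3/4)*z/6))*exp(5^(1/4)*6^(3/4)*z/6)


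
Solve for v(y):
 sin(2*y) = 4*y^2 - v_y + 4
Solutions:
 v(y) = C1 + 4*y^3/3 + 4*y + cos(2*y)/2


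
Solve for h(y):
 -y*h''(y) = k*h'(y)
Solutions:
 h(y) = C1 + y^(1 - re(k))*(C2*sin(log(y)*Abs(im(k))) + C3*cos(log(y)*im(k)))


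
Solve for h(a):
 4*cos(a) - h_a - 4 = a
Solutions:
 h(a) = C1 - a^2/2 - 4*a + 4*sin(a)


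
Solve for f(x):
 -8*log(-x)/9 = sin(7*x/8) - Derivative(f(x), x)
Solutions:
 f(x) = C1 + 8*x*log(-x)/9 - 8*x/9 - 8*cos(7*x/8)/7


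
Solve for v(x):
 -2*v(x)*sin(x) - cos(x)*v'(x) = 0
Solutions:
 v(x) = C1*cos(x)^2


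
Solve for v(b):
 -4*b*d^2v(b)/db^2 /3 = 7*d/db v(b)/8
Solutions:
 v(b) = C1 + C2*b^(11/32)


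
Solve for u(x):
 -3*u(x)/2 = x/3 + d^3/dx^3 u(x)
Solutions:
 u(x) = C3*exp(-2^(2/3)*3^(1/3)*x/2) - 2*x/9 + (C1*sin(2^(2/3)*3^(5/6)*x/4) + C2*cos(2^(2/3)*3^(5/6)*x/4))*exp(2^(2/3)*3^(1/3)*x/4)


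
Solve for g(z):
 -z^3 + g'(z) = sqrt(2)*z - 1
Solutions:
 g(z) = C1 + z^4/4 + sqrt(2)*z^2/2 - z


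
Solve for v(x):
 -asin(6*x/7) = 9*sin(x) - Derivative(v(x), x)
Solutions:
 v(x) = C1 + x*asin(6*x/7) + sqrt(49 - 36*x^2)/6 - 9*cos(x)


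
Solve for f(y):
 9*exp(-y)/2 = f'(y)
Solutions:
 f(y) = C1 - 9*exp(-y)/2


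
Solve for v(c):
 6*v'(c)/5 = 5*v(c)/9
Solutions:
 v(c) = C1*exp(25*c/54)


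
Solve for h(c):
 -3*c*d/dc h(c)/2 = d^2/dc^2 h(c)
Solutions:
 h(c) = C1 + C2*erf(sqrt(3)*c/2)


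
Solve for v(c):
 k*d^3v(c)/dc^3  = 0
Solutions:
 v(c) = C1 + C2*c + C3*c^2


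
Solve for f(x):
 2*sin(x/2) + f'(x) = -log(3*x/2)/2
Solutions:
 f(x) = C1 - x*log(x)/2 - x*log(3) + x/2 + x*log(6)/2 + 4*cos(x/2)


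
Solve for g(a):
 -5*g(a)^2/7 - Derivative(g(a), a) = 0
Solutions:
 g(a) = 7/(C1 + 5*a)


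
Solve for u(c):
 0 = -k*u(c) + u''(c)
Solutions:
 u(c) = C1*exp(-c*sqrt(k)) + C2*exp(c*sqrt(k))


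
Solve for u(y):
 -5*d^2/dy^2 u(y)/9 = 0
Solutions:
 u(y) = C1 + C2*y


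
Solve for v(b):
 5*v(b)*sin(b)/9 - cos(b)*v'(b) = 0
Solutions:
 v(b) = C1/cos(b)^(5/9)


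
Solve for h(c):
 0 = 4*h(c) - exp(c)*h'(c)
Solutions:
 h(c) = C1*exp(-4*exp(-c))


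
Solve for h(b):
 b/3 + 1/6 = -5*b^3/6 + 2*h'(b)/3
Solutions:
 h(b) = C1 + 5*b^4/16 + b^2/4 + b/4


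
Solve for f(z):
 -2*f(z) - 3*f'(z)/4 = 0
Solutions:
 f(z) = C1*exp(-8*z/3)


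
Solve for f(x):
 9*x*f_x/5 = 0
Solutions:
 f(x) = C1


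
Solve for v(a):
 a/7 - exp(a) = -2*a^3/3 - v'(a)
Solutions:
 v(a) = C1 - a^4/6 - a^2/14 + exp(a)


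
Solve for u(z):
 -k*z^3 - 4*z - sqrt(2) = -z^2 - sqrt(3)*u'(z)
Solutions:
 u(z) = C1 + sqrt(3)*k*z^4/12 - sqrt(3)*z^3/9 + 2*sqrt(3)*z^2/3 + sqrt(6)*z/3


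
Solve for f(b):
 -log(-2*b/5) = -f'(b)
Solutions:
 f(b) = C1 + b*log(-b) + b*(-log(5) - 1 + log(2))


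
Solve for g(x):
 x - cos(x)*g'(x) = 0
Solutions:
 g(x) = C1 + Integral(x/cos(x), x)


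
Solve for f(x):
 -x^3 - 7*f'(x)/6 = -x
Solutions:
 f(x) = C1 - 3*x^4/14 + 3*x^2/7


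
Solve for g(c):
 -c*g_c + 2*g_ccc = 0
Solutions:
 g(c) = C1 + Integral(C2*airyai(2^(2/3)*c/2) + C3*airybi(2^(2/3)*c/2), c)


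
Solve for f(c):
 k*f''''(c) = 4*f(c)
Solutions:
 f(c) = C1*exp(-sqrt(2)*c*(1/k)^(1/4)) + C2*exp(sqrt(2)*c*(1/k)^(1/4)) + C3*exp(-sqrt(2)*I*c*(1/k)^(1/4)) + C4*exp(sqrt(2)*I*c*(1/k)^(1/4))


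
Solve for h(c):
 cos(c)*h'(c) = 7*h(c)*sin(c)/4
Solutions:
 h(c) = C1/cos(c)^(7/4)


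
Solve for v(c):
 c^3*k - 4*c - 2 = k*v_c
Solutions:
 v(c) = C1 + c^4/4 - 2*c^2/k - 2*c/k


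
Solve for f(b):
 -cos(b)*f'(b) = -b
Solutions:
 f(b) = C1 + Integral(b/cos(b), b)


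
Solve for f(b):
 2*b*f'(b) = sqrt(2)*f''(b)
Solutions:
 f(b) = C1 + C2*erfi(2^(3/4)*b/2)


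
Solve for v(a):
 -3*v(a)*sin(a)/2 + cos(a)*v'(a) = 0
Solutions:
 v(a) = C1/cos(a)^(3/2)


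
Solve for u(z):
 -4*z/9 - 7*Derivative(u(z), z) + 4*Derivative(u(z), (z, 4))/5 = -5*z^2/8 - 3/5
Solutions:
 u(z) = C1 + C4*exp(70^(1/3)*z/2) + 5*z^3/168 - 2*z^2/63 + 3*z/35 + (C2*sin(sqrt(3)*70^(1/3)*z/4) + C3*cos(sqrt(3)*70^(1/3)*z/4))*exp(-70^(1/3)*z/4)


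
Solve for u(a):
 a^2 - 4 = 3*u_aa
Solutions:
 u(a) = C1 + C2*a + a^4/36 - 2*a^2/3


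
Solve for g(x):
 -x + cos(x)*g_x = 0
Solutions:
 g(x) = C1 + Integral(x/cos(x), x)


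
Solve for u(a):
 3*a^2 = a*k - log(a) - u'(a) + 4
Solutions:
 u(a) = C1 - a^3 + a^2*k/2 - a*log(a) + 5*a


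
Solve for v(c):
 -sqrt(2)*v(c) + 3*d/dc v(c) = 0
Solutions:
 v(c) = C1*exp(sqrt(2)*c/3)
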